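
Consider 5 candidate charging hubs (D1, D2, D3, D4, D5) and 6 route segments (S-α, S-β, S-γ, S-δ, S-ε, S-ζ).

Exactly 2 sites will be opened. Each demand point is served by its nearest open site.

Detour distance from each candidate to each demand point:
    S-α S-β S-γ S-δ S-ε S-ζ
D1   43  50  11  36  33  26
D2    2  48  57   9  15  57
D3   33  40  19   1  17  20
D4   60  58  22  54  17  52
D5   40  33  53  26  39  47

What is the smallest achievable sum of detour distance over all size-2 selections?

97

Open {D2, D3}.
  S-α→D2 2, S-β→D3 40, S-γ→D3 19, S-δ→D3 1, S-ε→D2 15, S-ζ→D3 20  ⇒ total 97.
Compare {D1, D2}: total 111.
Compare {D1, D3}: total 122.
No size-2 selection does better; minimum is 97.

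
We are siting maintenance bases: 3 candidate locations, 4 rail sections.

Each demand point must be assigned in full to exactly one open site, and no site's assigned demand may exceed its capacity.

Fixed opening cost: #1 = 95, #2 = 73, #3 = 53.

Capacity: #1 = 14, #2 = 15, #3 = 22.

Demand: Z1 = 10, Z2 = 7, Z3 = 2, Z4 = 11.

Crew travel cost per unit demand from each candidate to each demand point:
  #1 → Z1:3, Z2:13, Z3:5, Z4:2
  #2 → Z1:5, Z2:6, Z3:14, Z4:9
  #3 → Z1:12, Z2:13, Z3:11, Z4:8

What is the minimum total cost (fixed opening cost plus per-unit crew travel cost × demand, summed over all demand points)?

Open {#1, #3}; cheapest assignment that respects the capacities:
  #1 (cap 14, load 12): Z1, Z3 — cost 10×3 + 2×5 = 40
  #3 (cap 22, load 18): Z2, Z4 — cost 7×13 + 11×8 = 179
  Shipping 219, fixed 148 → total 367.
  Any other capacity-feasible assignment to {#1, #3} ships for at least 219.
Compare {#2, #3}: its best feasible assignment gives total 377.
Compare {#1, #2, #3}: its best feasible assignment gives total 391.
Every other set of open sites that can feasibly serve all demand totals ≥ 377 even under its best assignment. Minimum: 367.

367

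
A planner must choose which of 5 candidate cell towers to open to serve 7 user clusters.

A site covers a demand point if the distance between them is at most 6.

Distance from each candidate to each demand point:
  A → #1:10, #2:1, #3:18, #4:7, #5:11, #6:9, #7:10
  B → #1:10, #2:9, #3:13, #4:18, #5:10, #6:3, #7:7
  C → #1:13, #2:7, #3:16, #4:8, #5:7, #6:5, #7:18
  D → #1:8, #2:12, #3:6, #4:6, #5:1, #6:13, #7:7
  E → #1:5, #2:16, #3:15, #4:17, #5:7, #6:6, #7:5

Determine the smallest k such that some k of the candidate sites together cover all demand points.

Coverage sets (demand points within 6 of each site):
  A: {#2}
  B: {#6}
  C: {#6}
  D: {#3, #4, #5}
  E: {#1, #6, #7}
No 2 sites suffice: every size-2 union leaves at least one demand point uncovered.
But {A, D, E} covers everything, so the minimum is 3.

3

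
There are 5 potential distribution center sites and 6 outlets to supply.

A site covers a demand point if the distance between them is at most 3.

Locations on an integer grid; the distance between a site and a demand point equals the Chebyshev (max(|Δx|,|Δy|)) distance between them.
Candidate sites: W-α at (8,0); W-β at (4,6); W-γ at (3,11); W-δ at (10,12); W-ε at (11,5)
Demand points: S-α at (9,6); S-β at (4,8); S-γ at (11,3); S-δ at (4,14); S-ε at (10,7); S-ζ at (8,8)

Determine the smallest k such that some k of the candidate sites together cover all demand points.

2

Coverage sets (demand points within 3 of each site):
  W-α: {S-γ}
  W-β: {S-β}
  W-γ: {S-β, S-δ}
  W-δ: {}
  W-ε: {S-α, S-γ, S-ε, S-ζ}
No single site covers all 6 demand points.
But {W-γ, W-ε} covers everything, so the minimum is 2.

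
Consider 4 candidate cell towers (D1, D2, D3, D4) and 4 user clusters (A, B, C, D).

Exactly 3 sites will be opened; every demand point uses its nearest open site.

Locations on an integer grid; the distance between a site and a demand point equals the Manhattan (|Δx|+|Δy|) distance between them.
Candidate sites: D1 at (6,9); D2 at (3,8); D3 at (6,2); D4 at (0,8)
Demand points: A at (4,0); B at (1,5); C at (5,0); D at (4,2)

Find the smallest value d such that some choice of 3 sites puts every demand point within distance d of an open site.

Open {D1, D3, D4}.
  Farthest demand point is A at distance 4 (to D3); all others are ≤ 4.
With {D2, D3, D4} the worst case is 4.
With {D1, D2, D3} the worst case is 5.
No size-3 selection achieves below 4.

4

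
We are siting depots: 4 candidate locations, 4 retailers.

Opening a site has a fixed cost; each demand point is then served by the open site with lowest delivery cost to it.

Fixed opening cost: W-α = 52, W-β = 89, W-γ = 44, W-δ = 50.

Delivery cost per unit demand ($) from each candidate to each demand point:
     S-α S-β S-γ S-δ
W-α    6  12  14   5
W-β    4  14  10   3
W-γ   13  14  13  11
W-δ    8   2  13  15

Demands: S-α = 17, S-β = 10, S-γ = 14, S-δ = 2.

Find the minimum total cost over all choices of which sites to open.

Open {W-β, W-δ}: assign each demand point to its cheapest open site.
  S-α→W-β 17×4=68, S-β→W-δ 10×2=20, S-γ→W-β 14×10=140, S-δ→W-β 2×3=6
  delivery cost 234, fixed 139 → total 373.
Compare {W-α, W-δ}: delivery cost 314 + fixed 102 = 416.
Compare {W-β, W-γ, W-δ}: delivery cost 234 + fixed 183 = 417.
Compare {W-δ}: delivery cost 368 + fixed 50 = 418.
All other subsets cost ≥ 416. Minimum total cost: 373.

373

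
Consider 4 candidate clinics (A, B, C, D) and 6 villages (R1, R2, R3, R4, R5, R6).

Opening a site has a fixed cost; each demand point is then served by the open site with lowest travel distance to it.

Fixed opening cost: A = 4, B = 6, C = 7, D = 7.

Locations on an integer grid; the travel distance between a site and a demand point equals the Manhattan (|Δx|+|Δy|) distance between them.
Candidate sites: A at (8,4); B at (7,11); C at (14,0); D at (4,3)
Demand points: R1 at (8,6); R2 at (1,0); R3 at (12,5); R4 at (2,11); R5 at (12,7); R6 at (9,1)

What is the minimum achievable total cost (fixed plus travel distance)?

44

Open {A, B}: assign each demand point to its cheapest open site.
  R1→A 2, R2→A 11, R3→A 5, R4→B 5, R5→A 7, R6→A 4
  travel distance 34, fixed 10 → total 44.
Compare {A, D}: travel distance 34 + fixed 11 = 45.
Compare {A}: travel distance 42 + fixed 4 = 46.
Compare {A, B, D}: travel distance 29 + fixed 17 = 46.
All other subsets cost ≥ 45. Minimum total cost: 44.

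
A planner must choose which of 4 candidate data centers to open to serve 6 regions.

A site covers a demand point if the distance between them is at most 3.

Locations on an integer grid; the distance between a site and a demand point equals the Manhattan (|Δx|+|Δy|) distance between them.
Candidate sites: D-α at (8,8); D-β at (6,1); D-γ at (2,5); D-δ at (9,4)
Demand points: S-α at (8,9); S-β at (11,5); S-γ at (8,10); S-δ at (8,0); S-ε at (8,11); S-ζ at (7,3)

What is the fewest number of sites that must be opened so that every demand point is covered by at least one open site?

Coverage sets (demand points within 3 of each site):
  D-α: {S-α, S-γ, S-ε}
  D-β: {S-δ, S-ζ}
  D-γ: {}
  D-δ: {S-β, S-ζ}
No 2 sites suffice: every size-2 union leaves at least one demand point uncovered.
But {D-α, D-β, D-δ} covers everything, so the minimum is 3.

3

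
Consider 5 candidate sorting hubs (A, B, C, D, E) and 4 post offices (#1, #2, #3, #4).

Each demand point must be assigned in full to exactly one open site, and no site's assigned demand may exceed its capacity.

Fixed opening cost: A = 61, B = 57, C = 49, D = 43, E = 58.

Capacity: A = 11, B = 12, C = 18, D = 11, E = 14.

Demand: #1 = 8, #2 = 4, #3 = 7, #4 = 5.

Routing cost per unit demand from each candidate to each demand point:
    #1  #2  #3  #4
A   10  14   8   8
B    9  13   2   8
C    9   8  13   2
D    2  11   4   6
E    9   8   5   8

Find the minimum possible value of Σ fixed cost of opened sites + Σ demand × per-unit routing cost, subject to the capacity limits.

221

Open {B, C, D}; cheapest assignment that respects the capacities:
  B (cap 12, load 7): #3 — cost 7×2 = 14
  C (cap 18, load 9): #2, #4 — cost 4×8 + 5×2 = 42
  D (cap 11, load 8): #1 — cost 8×2 = 16
  Shipping 72, fixed 149 → total 221.
  Any other capacity-feasible assignment to {B, C, D} ships for at least 72.
Compare {B, C}: its best feasible assignment gives total 234.
Compare {C, D}: its best feasible assignment gives total 234.
Every other set of open sites that can feasibly serve all demand totals ≥ 234 even under its best assignment. Minimum: 221.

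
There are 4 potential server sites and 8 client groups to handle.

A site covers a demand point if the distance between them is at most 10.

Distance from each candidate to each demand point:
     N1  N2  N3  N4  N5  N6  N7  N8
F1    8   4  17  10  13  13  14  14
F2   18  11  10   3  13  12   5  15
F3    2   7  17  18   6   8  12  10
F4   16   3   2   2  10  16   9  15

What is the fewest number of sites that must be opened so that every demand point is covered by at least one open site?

2

Coverage sets (demand points within 10 of each site):
  F1: {N1, N2, N4}
  F2: {N3, N4, N7}
  F3: {N1, N2, N5, N6, N8}
  F4: {N2, N3, N4, N5, N7}
No single site covers all 8 demand points.
But {F2, F3} covers everything, so the minimum is 2.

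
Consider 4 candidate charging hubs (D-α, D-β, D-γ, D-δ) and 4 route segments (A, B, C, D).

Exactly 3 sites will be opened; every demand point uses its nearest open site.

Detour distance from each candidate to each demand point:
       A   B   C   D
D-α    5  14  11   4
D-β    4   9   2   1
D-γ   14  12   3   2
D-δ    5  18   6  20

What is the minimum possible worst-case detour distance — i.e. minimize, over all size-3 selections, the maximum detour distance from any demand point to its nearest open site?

9

Open {D-α, D-β, D-γ}.
  Farthest demand point is B at detour distance 9 (to D-β); all others are ≤ 9.
With {D-α, D-β, D-δ} the worst case is 9.
With {D-β, D-γ, D-δ} the worst case is 9.
No size-3 selection achieves below 9.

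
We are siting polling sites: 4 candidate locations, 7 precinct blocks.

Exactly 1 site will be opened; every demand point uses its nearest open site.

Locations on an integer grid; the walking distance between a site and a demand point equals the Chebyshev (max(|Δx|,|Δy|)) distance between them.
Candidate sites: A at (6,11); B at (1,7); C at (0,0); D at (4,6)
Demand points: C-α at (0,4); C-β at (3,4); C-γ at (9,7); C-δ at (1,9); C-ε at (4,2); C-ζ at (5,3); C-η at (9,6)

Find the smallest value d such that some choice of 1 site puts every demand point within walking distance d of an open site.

5

Open {D}.
  Farthest demand point is C-γ at walking distance 5 (to D); all others are ≤ 5.
With {B} the worst case is 8.
With {A} the worst case is 9.
No size-1 selection achieves below 5.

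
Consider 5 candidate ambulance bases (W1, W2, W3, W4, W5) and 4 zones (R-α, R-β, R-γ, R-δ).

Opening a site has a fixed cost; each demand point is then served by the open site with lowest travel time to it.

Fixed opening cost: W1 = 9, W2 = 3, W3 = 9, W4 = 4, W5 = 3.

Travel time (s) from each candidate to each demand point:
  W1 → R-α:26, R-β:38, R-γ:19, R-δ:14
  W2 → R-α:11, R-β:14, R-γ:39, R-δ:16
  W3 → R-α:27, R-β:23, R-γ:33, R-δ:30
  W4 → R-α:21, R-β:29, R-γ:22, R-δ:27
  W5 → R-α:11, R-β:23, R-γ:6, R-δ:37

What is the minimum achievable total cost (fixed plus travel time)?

53

Open {W2, W5}: assign each demand point to its cheapest open site.
  R-α→W2 11, R-β→W2 14, R-γ→W5 6, R-δ→W2 16
  travel time 47, fixed 6 → total 53.
Compare {W2, W4, W5}: travel time 47 + fixed 10 = 57.
Compare {W1, W2, W5}: travel time 45 + fixed 15 = 60.
Compare {W2, W3, W5}: travel time 47 + fixed 15 = 62.
All other subsets cost ≥ 57. Minimum total cost: 53.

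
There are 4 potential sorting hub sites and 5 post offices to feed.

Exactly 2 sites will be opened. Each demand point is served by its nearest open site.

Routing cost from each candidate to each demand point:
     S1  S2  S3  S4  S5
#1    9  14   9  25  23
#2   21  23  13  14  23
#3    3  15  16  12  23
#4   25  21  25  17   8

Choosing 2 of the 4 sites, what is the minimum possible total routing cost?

54

Open {#3, #4}.
  S1→#3 3, S2→#3 15, S3→#3 16, S4→#3 12, S5→#4 8  ⇒ total 54.
Compare {#1, #4}: total 57.
Compare {#1, #3}: total 61.
No size-2 selection does better; minimum is 54.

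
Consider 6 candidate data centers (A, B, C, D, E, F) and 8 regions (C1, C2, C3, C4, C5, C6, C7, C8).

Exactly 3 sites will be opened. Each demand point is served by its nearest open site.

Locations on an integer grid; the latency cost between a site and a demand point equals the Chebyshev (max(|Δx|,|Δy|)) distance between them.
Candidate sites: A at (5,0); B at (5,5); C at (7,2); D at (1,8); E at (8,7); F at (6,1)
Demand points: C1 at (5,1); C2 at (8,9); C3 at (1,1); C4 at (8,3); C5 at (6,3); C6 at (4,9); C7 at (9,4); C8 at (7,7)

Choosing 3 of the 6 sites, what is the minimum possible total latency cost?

16

Open {A, C, E}.
  C1→A 1, C2→E 2, C3→A 4, C4→C 1, C5→C 1, C6→E 4, C7→C 2, C8→E 1  ⇒ total 16.
Compare {B, C, E}: total 17.
Compare {C, E, F}: total 17.
No size-3 selection does better; minimum is 16.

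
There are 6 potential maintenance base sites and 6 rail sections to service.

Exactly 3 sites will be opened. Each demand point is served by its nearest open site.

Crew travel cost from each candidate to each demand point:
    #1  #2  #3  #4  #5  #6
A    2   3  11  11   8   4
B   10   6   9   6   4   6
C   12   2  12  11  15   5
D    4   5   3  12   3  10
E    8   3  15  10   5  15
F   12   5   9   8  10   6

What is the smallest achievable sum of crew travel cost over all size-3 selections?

Open {A, B, D}.
  #1→A 2, #2→A 3, #3→D 3, #4→B 6, #5→D 3, #6→A 4  ⇒ total 21.
Compare {A, D, F}: total 23.
Compare {B, C, D}: total 23.
No size-3 selection does better; minimum is 21.

21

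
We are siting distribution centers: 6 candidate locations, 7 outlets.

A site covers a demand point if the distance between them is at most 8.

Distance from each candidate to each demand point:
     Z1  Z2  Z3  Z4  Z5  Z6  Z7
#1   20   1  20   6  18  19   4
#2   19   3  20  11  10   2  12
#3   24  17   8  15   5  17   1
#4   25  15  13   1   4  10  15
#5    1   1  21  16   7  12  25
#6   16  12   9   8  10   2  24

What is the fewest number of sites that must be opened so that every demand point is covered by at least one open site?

Coverage sets (demand points within 8 of each site):
  #1: {Z2, Z4, Z7}
  #2: {Z2, Z6}
  #3: {Z3, Z5, Z7}
  #4: {Z4, Z5}
  #5: {Z1, Z2, Z5}
  #6: {Z4, Z6}
No 2 sites suffice: every size-2 union leaves at least one demand point uncovered.
But {#3, #5, #6} covers everything, so the minimum is 3.

3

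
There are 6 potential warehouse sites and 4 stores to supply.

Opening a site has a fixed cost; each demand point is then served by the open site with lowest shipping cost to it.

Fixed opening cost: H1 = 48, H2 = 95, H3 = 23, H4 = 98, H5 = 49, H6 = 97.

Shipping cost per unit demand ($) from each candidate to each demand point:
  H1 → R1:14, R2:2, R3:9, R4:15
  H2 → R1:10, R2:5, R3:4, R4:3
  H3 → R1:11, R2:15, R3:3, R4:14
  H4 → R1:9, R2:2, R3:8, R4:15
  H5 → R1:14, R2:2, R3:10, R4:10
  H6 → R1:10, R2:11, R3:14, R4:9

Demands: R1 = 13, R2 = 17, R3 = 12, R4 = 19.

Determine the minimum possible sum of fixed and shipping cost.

412

Open {H1, H2}: assign each demand point to its cheapest open site.
  R1→H2 13×10=130, R2→H1 17×2=34, R3→H2 12×4=48, R4→H2 19×3=57
  shipping cost 269, fixed 143 → total 412.
Compare {H2, H5}: shipping cost 269 + fixed 144 = 413.
Compare {H2}: shipping cost 320 + fixed 95 = 415.
Compare {H1, H2, H3}: shipping cost 257 + fixed 166 = 423.
All other subsets cost ≥ 413. Minimum total cost: 412.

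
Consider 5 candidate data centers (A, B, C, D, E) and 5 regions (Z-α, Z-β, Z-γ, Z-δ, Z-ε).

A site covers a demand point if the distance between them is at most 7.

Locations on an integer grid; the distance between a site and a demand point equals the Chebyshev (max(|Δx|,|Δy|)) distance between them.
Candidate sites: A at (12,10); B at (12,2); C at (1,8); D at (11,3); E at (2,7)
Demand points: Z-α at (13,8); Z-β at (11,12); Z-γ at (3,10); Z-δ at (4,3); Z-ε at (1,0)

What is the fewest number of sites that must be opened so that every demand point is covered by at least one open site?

Coverage sets (demand points within 7 of each site):
  A: {Z-α, Z-β}
  B: {Z-α}
  C: {Z-γ, Z-δ}
  D: {Z-α, Z-δ}
  E: {Z-γ, Z-δ, Z-ε}
No single site covers all 5 demand points.
But {A, E} covers everything, so the minimum is 2.

2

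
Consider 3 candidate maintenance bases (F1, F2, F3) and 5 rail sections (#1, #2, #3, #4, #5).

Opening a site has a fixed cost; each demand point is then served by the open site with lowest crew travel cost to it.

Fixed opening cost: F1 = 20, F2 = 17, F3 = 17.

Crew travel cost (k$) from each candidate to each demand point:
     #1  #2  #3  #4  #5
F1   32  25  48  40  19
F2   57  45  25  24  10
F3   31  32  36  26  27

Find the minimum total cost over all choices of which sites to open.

153

Open {F1, F2}: assign each demand point to its cheapest open site.
  #1→F1 32, #2→F1 25, #3→F2 25, #4→F2 24, #5→F2 10
  crew travel cost 116, fixed 37 → total 153.
Compare {F2, F3}: crew travel cost 122 + fixed 34 = 156.
Compare {F3}: crew travel cost 152 + fixed 17 = 169.
Compare {F1, F2, F3}: crew travel cost 115 + fixed 54 = 169.
All other subsets cost ≥ 156. Minimum total cost: 153.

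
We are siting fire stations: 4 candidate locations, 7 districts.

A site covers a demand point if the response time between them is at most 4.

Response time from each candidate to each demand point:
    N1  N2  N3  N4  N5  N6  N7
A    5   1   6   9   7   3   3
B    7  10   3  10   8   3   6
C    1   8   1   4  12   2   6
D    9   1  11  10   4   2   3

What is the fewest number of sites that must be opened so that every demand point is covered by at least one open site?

Coverage sets (demand points within 4 of each site):
  A: {N2, N6, N7}
  B: {N3, N6}
  C: {N1, N3, N4, N6}
  D: {N2, N5, N6, N7}
No single site covers all 7 demand points.
But {C, D} covers everything, so the minimum is 2.

2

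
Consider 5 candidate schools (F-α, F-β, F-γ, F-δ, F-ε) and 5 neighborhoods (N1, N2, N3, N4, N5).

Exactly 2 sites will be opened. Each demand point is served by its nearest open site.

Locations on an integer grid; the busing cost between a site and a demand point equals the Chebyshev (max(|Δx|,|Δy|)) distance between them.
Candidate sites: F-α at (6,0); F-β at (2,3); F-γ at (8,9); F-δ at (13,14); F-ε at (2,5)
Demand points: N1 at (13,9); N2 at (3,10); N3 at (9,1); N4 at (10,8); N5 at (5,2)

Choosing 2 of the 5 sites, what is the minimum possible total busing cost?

17

Open {F-α, F-γ}.
  N1→F-γ 5, N2→F-γ 5, N3→F-α 3, N4→F-γ 2, N5→F-α 2  ⇒ total 17.
Compare {F-β, F-γ}: total 22.
Compare {F-γ, F-ε}: total 22.
No size-2 selection does better; minimum is 17.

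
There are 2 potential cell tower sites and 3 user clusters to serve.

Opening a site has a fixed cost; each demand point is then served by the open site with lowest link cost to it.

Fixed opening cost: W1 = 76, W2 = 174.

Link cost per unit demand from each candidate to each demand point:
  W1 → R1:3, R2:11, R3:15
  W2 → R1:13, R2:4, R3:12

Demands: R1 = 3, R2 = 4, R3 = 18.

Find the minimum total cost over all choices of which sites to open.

399

Open {W1}: assign each demand point to its cheapest open site.
  R1→W1 3×3=9, R2→W1 4×11=44, R3→W1 18×15=270
  link cost 323, fixed 76 → total 399.
Compare {W2}: link cost 271 + fixed 174 = 445.
Compare {W1, W2}: link cost 241 + fixed 250 = 491.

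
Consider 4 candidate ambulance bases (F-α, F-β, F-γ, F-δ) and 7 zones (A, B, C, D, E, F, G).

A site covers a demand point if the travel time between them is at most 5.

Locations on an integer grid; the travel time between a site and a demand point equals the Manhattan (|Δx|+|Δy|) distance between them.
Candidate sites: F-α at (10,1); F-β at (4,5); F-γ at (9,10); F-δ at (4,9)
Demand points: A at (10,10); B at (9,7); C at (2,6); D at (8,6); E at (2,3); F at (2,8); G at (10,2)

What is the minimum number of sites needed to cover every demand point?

Coverage sets (demand points within 5 of each site):
  F-α: {G}
  F-β: {C, D, E, F}
  F-γ: {A, B, D}
  F-δ: {C, F}
No 2 sites suffice: every size-2 union leaves at least one demand point uncovered.
But {F-α, F-β, F-γ} covers everything, so the minimum is 3.

3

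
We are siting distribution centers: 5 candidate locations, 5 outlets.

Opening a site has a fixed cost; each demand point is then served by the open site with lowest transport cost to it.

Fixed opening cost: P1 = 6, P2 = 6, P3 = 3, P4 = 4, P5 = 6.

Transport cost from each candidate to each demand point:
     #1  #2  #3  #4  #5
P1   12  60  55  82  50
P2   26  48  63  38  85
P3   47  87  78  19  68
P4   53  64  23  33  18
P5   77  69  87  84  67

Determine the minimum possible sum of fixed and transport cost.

Open {P1, P2, P3, P4}: assign each demand point to its cheapest open site.
  #1→P1 12, #2→P2 48, #3→P4 23, #4→P3 19, #5→P4 18
  transport cost 120, fixed 19 → total 139.
Compare {P1, P3, P4}: transport cost 132 + fixed 13 = 145.
Compare {P1, P2, P3, P4, P5}: transport cost 120 + fixed 25 = 145.
Compare {P2, P3, P4}: transport cost 134 + fixed 13 = 147.
All other subsets cost ≥ 145. Minimum total cost: 139.

139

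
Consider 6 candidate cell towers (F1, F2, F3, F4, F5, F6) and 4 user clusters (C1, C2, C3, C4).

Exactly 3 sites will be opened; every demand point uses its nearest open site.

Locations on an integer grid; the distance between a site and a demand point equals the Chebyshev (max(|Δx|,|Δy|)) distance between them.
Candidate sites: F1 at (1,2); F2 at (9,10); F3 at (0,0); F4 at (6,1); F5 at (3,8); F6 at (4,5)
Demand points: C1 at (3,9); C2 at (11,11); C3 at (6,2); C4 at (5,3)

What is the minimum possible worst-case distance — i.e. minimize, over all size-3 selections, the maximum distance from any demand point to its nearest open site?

2

Open {F2, F4, F5}.
  Farthest demand point is C2 at distance 2 (to F2); all others are ≤ 2.
With {F2, F5, F6} the worst case is 3.
With {F1, F2, F6} the worst case is 4.
No size-3 selection achieves below 2.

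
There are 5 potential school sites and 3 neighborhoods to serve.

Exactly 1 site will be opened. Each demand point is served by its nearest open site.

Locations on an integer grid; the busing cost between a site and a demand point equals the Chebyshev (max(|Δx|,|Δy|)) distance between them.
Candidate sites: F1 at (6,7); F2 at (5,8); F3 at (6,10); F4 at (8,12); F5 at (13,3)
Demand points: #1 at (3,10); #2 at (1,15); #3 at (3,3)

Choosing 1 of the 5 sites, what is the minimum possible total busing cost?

14

Open {F2}.
  #1→F2 2, #2→F2 7, #3→F2 5  ⇒ total 14.
Compare {F1}: total 15.
Compare {F3}: total 15.
No size-1 selection does better; minimum is 14.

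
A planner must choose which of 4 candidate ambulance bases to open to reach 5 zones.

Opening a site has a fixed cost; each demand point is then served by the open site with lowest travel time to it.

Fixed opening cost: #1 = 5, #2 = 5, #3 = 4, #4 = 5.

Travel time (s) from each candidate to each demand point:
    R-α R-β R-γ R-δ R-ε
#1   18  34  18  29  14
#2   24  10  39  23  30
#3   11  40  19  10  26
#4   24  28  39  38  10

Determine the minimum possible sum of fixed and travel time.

Open {#2, #3, #4}: assign each demand point to its cheapest open site.
  R-α→#3 11, R-β→#2 10, R-γ→#3 19, R-δ→#3 10, R-ε→#4 10
  travel time 60, fixed 14 → total 74.
Compare {#1, #2, #3}: travel time 63 + fixed 14 = 77.
Compare {#1, #2, #3, #4}: travel time 59 + fixed 19 = 78.
Compare {#2, #3}: travel time 76 + fixed 9 = 85.
All other subsets cost ≥ 77. Minimum total cost: 74.

74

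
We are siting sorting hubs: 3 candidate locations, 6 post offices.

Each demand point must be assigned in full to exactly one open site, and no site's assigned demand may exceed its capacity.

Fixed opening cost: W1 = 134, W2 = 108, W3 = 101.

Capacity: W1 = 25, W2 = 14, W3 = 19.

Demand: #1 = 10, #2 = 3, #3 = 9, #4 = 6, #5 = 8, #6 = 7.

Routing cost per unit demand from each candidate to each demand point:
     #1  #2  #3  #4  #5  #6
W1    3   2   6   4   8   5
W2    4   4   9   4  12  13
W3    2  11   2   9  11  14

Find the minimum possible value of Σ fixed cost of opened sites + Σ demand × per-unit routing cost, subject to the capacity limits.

Open {W1, W3}; cheapest assignment that respects the capacities:
  W1 (cap 25, load 24): #2, #4, #5, #6 — cost 3×2 + 6×4 + 8×8 + 7×5 = 129
  W3 (cap 19, load 19): #1, #3 — cost 10×2 + 9×2 = 38
  Shipping 167, fixed 235 → total 402.
  Any other capacity-feasible assignment to {W1, W3} ships for at least 167.
Compare {W1, W2, W3}: its best feasible assignment gives total 510.
Every other set of open sites that can feasibly serve all demand totals ≥ 510 even under its best assignment. Minimum: 402.

402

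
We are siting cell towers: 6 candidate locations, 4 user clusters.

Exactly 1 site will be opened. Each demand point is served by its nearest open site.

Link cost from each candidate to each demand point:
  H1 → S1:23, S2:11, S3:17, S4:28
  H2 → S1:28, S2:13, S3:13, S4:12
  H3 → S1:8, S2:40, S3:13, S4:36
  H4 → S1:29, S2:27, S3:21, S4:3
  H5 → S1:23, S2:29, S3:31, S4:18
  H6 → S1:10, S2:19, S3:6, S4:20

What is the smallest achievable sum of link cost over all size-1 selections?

Open {H6}.
  S1→H6 10, S2→H6 19, S3→H6 6, S4→H6 20  ⇒ total 55.
Compare {H2}: total 66.
Compare {H1}: total 79.
No size-1 selection does better; minimum is 55.

55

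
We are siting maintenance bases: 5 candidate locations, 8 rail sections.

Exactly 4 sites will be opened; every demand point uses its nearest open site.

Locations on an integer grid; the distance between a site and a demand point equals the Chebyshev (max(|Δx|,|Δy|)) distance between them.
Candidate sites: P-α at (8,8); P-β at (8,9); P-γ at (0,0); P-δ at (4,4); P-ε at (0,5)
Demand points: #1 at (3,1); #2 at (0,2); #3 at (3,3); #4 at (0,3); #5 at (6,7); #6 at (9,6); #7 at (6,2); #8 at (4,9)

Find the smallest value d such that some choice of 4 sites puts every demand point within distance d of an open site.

Open {P-α, P-β, P-γ, P-δ}.
  Farthest demand point is #8 at distance 4 (to P-α); all others are ≤ 4.
With {P-α, P-β, P-δ, P-ε} the worst case is 4.
With {P-α, P-γ, P-δ, P-ε} the worst case is 4.
No size-4 selection achieves below 4.

4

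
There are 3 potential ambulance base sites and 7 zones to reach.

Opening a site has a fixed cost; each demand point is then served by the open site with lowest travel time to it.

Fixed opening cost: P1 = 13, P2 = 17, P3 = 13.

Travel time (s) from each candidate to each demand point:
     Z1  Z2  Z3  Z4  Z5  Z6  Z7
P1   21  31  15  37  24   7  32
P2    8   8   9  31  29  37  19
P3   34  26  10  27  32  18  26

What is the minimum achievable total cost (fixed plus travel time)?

136

Open {P1, P2}: assign each demand point to its cheapest open site.
  Z1→P2 8, Z2→P2 8, Z3→P2 9, Z4→P2 31, Z5→P1 24, Z6→P1 7, Z7→P2 19
  travel time 106, fixed 30 → total 136.
Compare {P1, P2, P3}: travel time 102 + fixed 43 = 145.
Compare {P2, P3}: travel time 118 + fixed 30 = 148.
Compare {P2}: travel time 141 + fixed 17 = 158.
All other subsets cost ≥ 145. Minimum total cost: 136.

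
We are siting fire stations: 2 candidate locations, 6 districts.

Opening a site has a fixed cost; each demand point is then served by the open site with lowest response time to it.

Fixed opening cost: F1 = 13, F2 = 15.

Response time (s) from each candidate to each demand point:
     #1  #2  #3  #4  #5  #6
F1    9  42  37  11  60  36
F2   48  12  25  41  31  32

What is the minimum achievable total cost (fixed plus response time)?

148

Open {F1, F2}: assign each demand point to its cheapest open site.
  #1→F1 9, #2→F2 12, #3→F2 25, #4→F1 11, #5→F2 31, #6→F2 32
  response time 120, fixed 28 → total 148.
Compare {F2}: response time 189 + fixed 15 = 204.
Compare {F1}: response time 195 + fixed 13 = 208.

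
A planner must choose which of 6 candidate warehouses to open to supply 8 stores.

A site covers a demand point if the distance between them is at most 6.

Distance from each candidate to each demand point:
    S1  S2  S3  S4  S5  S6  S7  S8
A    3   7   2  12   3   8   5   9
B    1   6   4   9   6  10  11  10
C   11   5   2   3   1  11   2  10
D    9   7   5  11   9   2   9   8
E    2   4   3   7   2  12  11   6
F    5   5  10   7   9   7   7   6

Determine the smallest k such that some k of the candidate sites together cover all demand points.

3

Coverage sets (demand points within 6 of each site):
  A: {S1, S3, S5, S7}
  B: {S1, S2, S3, S5}
  C: {S2, S3, S4, S5, S7}
  D: {S3, S6}
  E: {S1, S2, S3, S5, S8}
  F: {S1, S2, S8}
No 2 sites suffice: every size-2 union leaves at least one demand point uncovered.
But {C, D, E} covers everything, so the minimum is 3.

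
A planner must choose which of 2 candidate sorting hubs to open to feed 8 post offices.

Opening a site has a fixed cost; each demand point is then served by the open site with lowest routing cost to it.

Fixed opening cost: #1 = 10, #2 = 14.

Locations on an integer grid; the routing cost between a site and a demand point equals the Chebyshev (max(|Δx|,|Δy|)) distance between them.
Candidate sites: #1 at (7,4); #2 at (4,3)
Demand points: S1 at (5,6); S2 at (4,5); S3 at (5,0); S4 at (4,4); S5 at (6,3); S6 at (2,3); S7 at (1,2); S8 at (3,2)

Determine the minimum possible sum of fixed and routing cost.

Open {#2}: assign each demand point to its cheapest open site.
  S1→#2 3, S2→#2 2, S3→#2 3, S4→#2 1, S5→#2 2, S6→#2 2, S7→#2 3, S8→#2 1
  routing cost 17, fixed 14 → total 31.
Compare {#1}: routing cost 28 + fixed 10 = 38.
Compare {#1, #2}: routing cost 15 + fixed 24 = 39.

31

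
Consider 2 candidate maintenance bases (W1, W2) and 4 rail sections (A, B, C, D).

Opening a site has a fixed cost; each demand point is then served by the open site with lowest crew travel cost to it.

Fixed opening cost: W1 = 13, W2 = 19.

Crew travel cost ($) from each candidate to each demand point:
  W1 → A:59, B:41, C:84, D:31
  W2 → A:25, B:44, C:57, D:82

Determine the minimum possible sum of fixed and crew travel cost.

Open {W1, W2}: assign each demand point to its cheapest open site.
  A→W2 25, B→W1 41, C→W2 57, D→W1 31
  crew travel cost 154, fixed 32 → total 186.
Compare {W2}: crew travel cost 208 + fixed 19 = 227.
Compare {W1}: crew travel cost 215 + fixed 13 = 228.

186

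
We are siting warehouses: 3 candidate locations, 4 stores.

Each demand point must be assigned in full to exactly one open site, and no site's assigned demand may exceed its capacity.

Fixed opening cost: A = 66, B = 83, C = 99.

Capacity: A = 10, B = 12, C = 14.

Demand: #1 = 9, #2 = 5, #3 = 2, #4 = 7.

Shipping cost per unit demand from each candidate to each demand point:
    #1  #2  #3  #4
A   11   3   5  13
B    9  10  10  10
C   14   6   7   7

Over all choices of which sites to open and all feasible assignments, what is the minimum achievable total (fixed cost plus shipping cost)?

Open {B, C}; cheapest assignment that respects the capacities:
  B (cap 12, load 9): #1 — cost 9×9 = 81
  C (cap 14, load 14): #2, #3, #4 — cost 5×6 + 2×7 + 7×7 = 93
  Shipping 174, fixed 182 → total 356.
  Any other capacity-feasible assignment to {B, C} ships for at least 174.
Compare {A, C}: its best feasible assignment gives total 357.
Compare {A, B, C}: its best feasible assignment gives total 403.
Every other set of open sites that can feasibly serve all demand totals ≥ 357 even under its best assignment. Minimum: 356.

356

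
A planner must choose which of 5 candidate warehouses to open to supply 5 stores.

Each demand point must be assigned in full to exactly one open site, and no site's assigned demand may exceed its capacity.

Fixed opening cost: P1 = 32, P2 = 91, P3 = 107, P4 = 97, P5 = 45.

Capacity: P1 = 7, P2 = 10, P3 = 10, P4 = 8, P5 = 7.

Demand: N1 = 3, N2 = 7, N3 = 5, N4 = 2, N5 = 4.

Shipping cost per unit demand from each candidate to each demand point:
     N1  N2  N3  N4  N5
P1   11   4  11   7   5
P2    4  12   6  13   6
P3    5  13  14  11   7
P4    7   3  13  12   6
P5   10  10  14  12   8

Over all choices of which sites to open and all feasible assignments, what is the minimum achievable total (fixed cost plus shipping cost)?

294

Open {P1, P2, P5}; cheapest assignment that respects the capacities:
  P1 (cap 7, load 7): N2 — cost 7×4 = 28
  P2 (cap 10, load 8): N1, N3 — cost 3×4 + 5×6 = 42
  P5 (cap 7, load 6): N4, N5 — cost 2×12 + 4×8 = 56
  Shipping 126, fixed 168 → total 294.
  Any other capacity-feasible assignment to {P1, P2, P5} ships for at least 126.
Compare {P1, P2, P4}: its best feasible assignment gives total 317.
Compare {P1, P4, P5}: its best feasible assignment gives total 326.
Every other set of open sites that can feasibly serve all demand totals ≥ 317 even under its best assignment. Minimum: 294.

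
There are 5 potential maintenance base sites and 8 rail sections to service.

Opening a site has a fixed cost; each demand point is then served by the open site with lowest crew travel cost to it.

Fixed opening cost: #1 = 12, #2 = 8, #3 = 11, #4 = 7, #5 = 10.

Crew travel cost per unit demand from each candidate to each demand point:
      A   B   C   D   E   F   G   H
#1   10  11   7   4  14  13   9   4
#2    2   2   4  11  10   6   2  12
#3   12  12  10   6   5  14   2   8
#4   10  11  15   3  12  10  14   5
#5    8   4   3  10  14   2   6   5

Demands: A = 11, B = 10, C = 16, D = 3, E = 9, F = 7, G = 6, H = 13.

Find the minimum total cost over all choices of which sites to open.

Open {#1, #2, #3, #5}: assign each demand point to its cheapest open site.
  A→#2 11×2=22, B→#2 10×2=20, C→#5 16×3=48, D→#1 3×4=12, E→#3 9×5=45, F→#5 7×2=14, G→#2 6×2=12, H→#1 13×4=52
  crew travel cost 225, fixed 41 → total 266.
Compare {#1, #2, #3, #4, #5}: crew travel cost 222 + fixed 48 = 270.
Compare {#2, #3, #4, #5}: crew travel cost 235 + fixed 36 = 271.
Compare {#2, #3, #5}: crew travel cost 244 + fixed 29 = 273.
All other subsets cost ≥ 270. Minimum total cost: 266.

266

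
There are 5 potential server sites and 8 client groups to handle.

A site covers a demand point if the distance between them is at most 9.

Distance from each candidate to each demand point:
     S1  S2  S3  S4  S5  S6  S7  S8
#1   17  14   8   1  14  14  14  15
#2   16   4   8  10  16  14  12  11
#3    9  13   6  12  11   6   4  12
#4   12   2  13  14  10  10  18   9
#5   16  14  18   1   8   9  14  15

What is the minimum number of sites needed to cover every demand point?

Coverage sets (demand points within 9 of each site):
  #1: {S3, S4}
  #2: {S2, S3}
  #3: {S1, S3, S6, S7}
  #4: {S2, S8}
  #5: {S4, S5, S6}
No 2 sites suffice: every size-2 union leaves at least one demand point uncovered.
But {#3, #4, #5} covers everything, so the minimum is 3.

3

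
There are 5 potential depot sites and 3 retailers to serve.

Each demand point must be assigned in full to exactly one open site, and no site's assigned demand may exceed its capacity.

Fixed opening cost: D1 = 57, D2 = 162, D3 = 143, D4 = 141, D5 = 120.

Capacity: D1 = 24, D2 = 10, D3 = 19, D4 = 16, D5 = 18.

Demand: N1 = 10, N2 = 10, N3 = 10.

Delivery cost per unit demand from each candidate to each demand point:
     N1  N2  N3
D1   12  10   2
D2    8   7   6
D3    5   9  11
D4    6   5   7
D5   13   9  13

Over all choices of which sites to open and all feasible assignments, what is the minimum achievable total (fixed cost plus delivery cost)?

Open {D1, D3}; cheapest assignment that respects the capacities:
  D1 (cap 24, load 20): N2, N3 — cost 10×10 + 10×2 = 120
  D3 (cap 19, load 10): N1 — cost 10×5 = 50
  Shipping 170, fixed 200 → total 370.
  Any other capacity-feasible assignment to {D1, D3} ships for at least 170.
Compare {D1, D4}: its best feasible assignment gives total 378.
Compare {D1, D5}: its best feasible assignment gives total 407.
Every other set of open sites that can feasibly serve all demand totals ≥ 378 even under its best assignment. Minimum: 370.

370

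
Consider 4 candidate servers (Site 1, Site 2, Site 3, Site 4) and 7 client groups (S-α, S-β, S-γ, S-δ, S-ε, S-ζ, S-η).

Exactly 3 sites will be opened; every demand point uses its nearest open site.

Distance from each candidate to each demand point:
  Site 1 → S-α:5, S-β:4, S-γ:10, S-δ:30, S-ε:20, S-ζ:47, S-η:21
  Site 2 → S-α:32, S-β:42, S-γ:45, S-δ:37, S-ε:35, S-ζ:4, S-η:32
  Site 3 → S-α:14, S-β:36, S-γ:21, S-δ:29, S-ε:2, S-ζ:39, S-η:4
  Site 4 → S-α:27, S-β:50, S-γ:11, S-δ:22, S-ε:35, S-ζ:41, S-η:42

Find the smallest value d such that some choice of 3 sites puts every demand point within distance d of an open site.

Open {Site 1, Site 2, Site 4}.
  Farthest demand point is S-δ at distance 22 (to Site 4); all others are ≤ 22.
With {Site 1, Site 2, Site 3} the worst case is 29.
With {Site 2, Site 3, Site 4} the worst case is 36.
No size-3 selection achieves below 22.

22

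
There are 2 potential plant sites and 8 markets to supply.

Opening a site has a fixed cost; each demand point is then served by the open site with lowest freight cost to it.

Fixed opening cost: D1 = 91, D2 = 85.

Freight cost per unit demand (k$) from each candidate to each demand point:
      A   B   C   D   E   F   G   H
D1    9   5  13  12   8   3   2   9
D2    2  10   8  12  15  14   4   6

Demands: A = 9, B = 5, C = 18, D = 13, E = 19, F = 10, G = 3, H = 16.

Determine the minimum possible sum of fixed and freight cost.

803

Open {D1, D2}: assign each demand point to its cheapest open site.
  A→D2 9×2=18, B→D1 5×5=25, C→D2 18×8=144, D→D1 13×12=156, E→D1 19×8=152, F→D1 10×3=30, G→D1 3×2=6, H→D2 16×6=96
  freight cost 627, fixed 176 → total 803.
Compare {D1}: freight cost 828 + fixed 91 = 919.
Compare {D2}: freight cost 901 + fixed 85 = 986.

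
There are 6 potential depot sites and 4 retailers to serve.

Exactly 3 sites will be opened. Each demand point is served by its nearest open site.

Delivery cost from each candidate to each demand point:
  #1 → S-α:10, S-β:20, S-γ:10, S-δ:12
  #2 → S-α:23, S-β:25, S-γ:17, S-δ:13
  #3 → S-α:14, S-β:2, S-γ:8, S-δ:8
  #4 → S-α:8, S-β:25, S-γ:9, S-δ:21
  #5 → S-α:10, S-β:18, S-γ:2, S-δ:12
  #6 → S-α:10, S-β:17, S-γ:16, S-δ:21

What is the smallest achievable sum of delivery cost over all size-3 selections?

20

Open {#3, #4, #5}.
  S-α→#4 8, S-β→#3 2, S-γ→#5 2, S-δ→#3 8  ⇒ total 20.
Compare {#1, #3, #5}: total 22.
Compare {#2, #3, #5}: total 22.
No size-3 selection does better; minimum is 20.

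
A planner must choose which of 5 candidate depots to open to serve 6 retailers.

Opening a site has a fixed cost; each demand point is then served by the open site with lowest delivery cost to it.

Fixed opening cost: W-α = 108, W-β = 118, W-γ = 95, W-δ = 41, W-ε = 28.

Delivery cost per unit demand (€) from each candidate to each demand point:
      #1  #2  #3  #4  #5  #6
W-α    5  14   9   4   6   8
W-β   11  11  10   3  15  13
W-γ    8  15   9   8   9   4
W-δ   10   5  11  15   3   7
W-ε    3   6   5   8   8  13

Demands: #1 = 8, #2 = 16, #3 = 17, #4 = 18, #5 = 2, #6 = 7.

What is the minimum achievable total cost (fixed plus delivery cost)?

Open {W-δ, W-ε}: assign each demand point to its cheapest open site.
  #1→W-ε 8×3=24, #2→W-δ 16×5=80, #3→W-ε 17×5=85, #4→W-ε 18×8=144, #5→W-δ 2×3=6, #6→W-δ 7×7=49
  delivery cost 388, fixed 69 → total 457.
Compare {W-α, W-ε}: delivery cost 345 + fixed 136 = 481.
Compare {W-ε}: delivery cost 456 + fixed 28 = 484.
Compare {W-β, W-δ, W-ε}: delivery cost 298 + fixed 187 = 485.
All other subsets cost ≥ 481. Minimum total cost: 457.

457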